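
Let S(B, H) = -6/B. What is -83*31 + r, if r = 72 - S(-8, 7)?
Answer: -10007/4 ≈ -2501.8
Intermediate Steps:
r = 285/4 (r = 72 - (-6)/(-8) = 72 - (-6)*(-1)/8 = 72 - 1*¾ = 72 - ¾ = 285/4 ≈ 71.250)
-83*31 + r = -83*31 + 285/4 = -2573 + 285/4 = -10007/4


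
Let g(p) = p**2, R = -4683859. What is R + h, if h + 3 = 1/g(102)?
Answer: -48730900247/10404 ≈ -4.6839e+6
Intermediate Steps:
h = -31211/10404 (h = -3 + 1/(102**2) = -3 + 1/10404 = -31211/10404 ≈ -2.9999)
R + h = -4683859 - 31211/10404 = -48730900247/10404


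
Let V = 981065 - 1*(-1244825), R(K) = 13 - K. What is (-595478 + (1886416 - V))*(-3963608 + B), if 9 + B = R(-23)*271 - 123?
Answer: 3696785248768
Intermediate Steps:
V = 2225890 (V = 981065 + 1244825 = 2225890)
B = 9624 (B = -9 + ((13 - 1*(-23))*271 - 123) = -9 + ((13 + 23)*271 - 123) = -9 + (36*271 - 123) = -9 + (9756 - 123) = -9 + 9633 = 9624)
(-595478 + (1886416 - V))*(-3963608 + B) = (-595478 + (1886416 - 1*2225890))*(-3963608 + 9624) = (-595478 + (1886416 - 2225890))*(-3953984) = (-595478 - 339474)*(-3953984) = -934952*(-3953984) = 3696785248768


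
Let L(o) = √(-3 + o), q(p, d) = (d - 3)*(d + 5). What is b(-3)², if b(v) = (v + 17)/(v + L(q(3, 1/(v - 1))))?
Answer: 3136/(12 - I*√295)² ≈ -2.4571 + 6.7076*I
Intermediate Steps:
q(p, d) = (-3 + d)*(5 + d)
b(v) = (17 + v)/(v + √(-18 + (-1 + v)⁻² + 2/(-1 + v))) (b(v) = (v + 17)/(v + √(-3 + (-15 + (1/(v - 1))² + 2/(v - 1)))) = (17 + v)/(v + √(-3 + (-15 + (1/(-1 + v))² + 2/(-1 + v)))) = (17 + v)/(v + √(-3 + (-15 + (-1 + v)⁻² + 2/(-1 + v)))) = (17 + v)/(v + √(-18 + (-1 + v)⁻² + 2/(-1 + v))))
b(-3)² = ((17 - 3)/(-3 + √((-1 - 3 - 18*(-1 - 3)³ + 2*(-1 - 3)²)/(-1 - 3)³)))² = (14/(-3 + √((-1 - 3 - 18*(-4)³ + 2*(-4)²)/(-4)³)))² = (14/(-3 + √(-(-1 - 3 - 18*(-64) + 2*16)/64)))² = (14/(-3 + √(-(-1 - 3 + 1152 + 32)/64)))² = (14/(-3 + √(-1/64*1180)))² = (14/(-3 + √(-295/16)))² = (14/(-3 + I*√295/4))² = 196/(-3 + I*√295/4)²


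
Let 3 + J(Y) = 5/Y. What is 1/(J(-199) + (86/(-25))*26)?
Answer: -4975/460014 ≈ -0.010815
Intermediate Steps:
J(Y) = -3 + 5/Y
1/(J(-199) + (86/(-25))*26) = 1/((-3 + 5/(-199)) + (86/(-25))*26) = 1/((-3 + 5*(-1/199)) + (86*(-1/25))*26) = 1/((-3 - 5/199) - 86/25*26) = 1/(-602/199 - 2236/25) = 1/(-460014/4975) = -4975/460014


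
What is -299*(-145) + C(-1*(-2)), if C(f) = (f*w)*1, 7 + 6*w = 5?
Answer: 130063/3 ≈ 43354.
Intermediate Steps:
w = -⅓ (w = -7/6 + (⅙)*5 = -7/6 + ⅚ = -⅓ ≈ -0.33333)
C(f) = -f/3 (C(f) = (f*(-⅓))*1 = -f/3*1 = -f/3)
-299*(-145) + C(-1*(-2)) = -299*(-145) - (-1)*(-2)/3 = 43355 - ⅓*2 = 43355 - ⅔ = 130063/3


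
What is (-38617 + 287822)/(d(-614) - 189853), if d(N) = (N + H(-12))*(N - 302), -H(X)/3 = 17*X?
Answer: -249205/188021 ≈ -1.3254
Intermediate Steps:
H(X) = -51*X
d(N) = (-302 + N)*(612 + N) (d(N) = (N - 51*(-12))*(N - 302) = (N + 612)*(-302 + N) = (612 + N)*(-302 + N) = (-302 + N)*(612 + N))
(-38617 + 287822)/(d(-614) - 189853) = (-38617 + 287822)/((-184824 + (-614)**2 + 310*(-614)) - 189853) = 249205/((-184824 + 376996 - 190340) - 189853) = 249205/(1832 - 189853) = 249205/(-188021) = 249205*(-1/188021) = -249205/188021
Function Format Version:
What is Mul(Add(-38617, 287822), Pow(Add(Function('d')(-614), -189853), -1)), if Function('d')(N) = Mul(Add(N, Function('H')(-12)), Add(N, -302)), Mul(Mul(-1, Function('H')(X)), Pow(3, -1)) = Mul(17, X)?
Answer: Rational(-249205, 188021) ≈ -1.3254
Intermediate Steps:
Function('H')(X) = Mul(-51, X) (Function('H')(X) = Mul(-3, Mul(17, X)) = Mul(-51, X))
Function('d')(N) = Mul(Add(-302, N), Add(612, N)) (Function('d')(N) = Mul(Add(N, Mul(-51, -12)), Add(N, -302)) = Mul(Add(N, 612), Add(-302, N)) = Mul(Add(612, N), Add(-302, N)) = Mul(Add(-302, N), Add(612, N)))
Mul(Add(-38617, 287822), Pow(Add(Function('d')(-614), -189853), -1)) = Mul(Add(-38617, 287822), Pow(Add(Add(-184824, Pow(-614, 2), Mul(310, -614)), -189853), -1)) = Mul(249205, Pow(Add(Add(-184824, 376996, -190340), -189853), -1)) = Mul(249205, Pow(Add(1832, -189853), -1)) = Mul(249205, Pow(-188021, -1)) = Mul(249205, Rational(-1, 188021)) = Rational(-249205, 188021)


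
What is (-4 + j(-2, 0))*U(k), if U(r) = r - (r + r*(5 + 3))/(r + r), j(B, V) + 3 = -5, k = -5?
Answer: 114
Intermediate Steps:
j(B, V) = -8 (j(B, V) = -3 - 5 = -8)
U(r) = -9/2 + r (U(r) = r - (r + r*8)/(2*r) = r - (r + 8*r)*1/(2*r) = r - 9*r*1/(2*r) = r - 1*9/2 = r - 9/2 = -9/2 + r)
(-4 + j(-2, 0))*U(k) = (-4 - 8)*(-9/2 - 5) = -12*(-19/2) = 114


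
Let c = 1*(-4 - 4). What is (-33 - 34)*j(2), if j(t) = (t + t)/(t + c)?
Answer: 134/3 ≈ 44.667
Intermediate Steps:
c = -8 (c = 1*(-8) = -8)
j(t) = 2*t/(-8 + t) (j(t) = (t + t)/(t - 8) = (2*t)/(-8 + t) = 2*t/(-8 + t))
(-33 - 34)*j(2) = (-33 - 34)*(2*2/(-8 + 2)) = -134*2/(-6) = -134*2*(-1)/6 = -67*(-2/3) = 134/3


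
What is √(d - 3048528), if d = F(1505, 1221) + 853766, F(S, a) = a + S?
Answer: 22*I*√4529 ≈ 1480.6*I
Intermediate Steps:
F(S, a) = S + a
d = 856492 (d = (1505 + 1221) + 853766 = 2726 + 853766 = 856492)
√(d - 3048528) = √(856492 - 3048528) = √(-2192036) = 22*I*√4529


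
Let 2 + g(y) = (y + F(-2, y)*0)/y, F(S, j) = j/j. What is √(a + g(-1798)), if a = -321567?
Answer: 4*I*√20098 ≈ 567.07*I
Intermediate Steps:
F(S, j) = 1
g(y) = -1 (g(y) = -2 + (y + 1*0)/y = -2 + (y + 0)/y = -2 + y/y = -2 + 1 = -1)
√(a + g(-1798)) = √(-321567 - 1) = √(-321568) = 4*I*√20098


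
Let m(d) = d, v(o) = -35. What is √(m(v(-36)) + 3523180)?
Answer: √3523145 ≈ 1877.0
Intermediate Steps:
√(m(v(-36)) + 3523180) = √(-35 + 3523180) = √3523145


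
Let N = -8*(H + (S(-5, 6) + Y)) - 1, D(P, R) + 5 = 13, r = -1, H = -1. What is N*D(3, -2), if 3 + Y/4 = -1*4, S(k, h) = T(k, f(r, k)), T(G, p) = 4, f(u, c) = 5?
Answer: 1592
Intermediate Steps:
D(P, R) = 8 (D(P, R) = -5 + 13 = 8)
S(k, h) = 4
Y = -28 (Y = -12 + 4*(-1*4) = -12 + 4*(-4) = -12 - 16 = -28)
N = 199 (N = -8*(-1 + (4 - 28)) - 1 = -8*(-1 - 24) - 1 = -8*(-25) - 1 = 200 - 1 = 199)
N*D(3, -2) = 199*8 = 1592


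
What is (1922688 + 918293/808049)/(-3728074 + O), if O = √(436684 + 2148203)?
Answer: -5792036551171156370/11230695825112976861 - 1553627034005*√2584887/11230695825112976861 ≈ -0.51595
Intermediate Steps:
O = √2584887 ≈ 1607.8
(1922688 + 918293/808049)/(-3728074 + O) = (1922688 + 918293/808049)/(-3728074 + √2584887) = 1553627034005/(808049*(-3728074 + √2584887))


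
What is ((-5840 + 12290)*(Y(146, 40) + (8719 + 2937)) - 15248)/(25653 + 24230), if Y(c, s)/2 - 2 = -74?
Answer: 74237152/49883 ≈ 1488.2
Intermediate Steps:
Y(c, s) = -144 (Y(c, s) = 4 + 2*(-74) = 4 - 148 = -144)
((-5840 + 12290)*(Y(146, 40) + (8719 + 2937)) - 15248)/(25653 + 24230) = ((-5840 + 12290)*(-144 + (8719 + 2937)) - 15248)/(25653 + 24230) = (6450*(-144 + 11656) - 15248)/49883 = (6450*11512 - 15248)*(1/49883) = (74252400 - 15248)*(1/49883) = 74237152*(1/49883) = 74237152/49883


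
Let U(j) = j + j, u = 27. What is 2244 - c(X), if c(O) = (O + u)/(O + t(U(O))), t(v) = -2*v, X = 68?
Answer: 457871/204 ≈ 2244.5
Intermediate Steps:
U(j) = 2*j
c(O) = -(27 + O)/(3*O) (c(O) = (O + 27)/(O - 4*O) = (27 + O)/(O - 4*O) = (27 + O)/((-3*O)) = (27 + O)*(-1/(3*O)) = -(27 + O)/(3*O))
2244 - c(X) = 2244 - (-27 - 1*68)/(3*68) = 2244 - (-27 - 68)/(3*68) = 2244 - (-95)/(3*68) = 2244 - 1*(-95/204) = 2244 + 95/204 = 457871/204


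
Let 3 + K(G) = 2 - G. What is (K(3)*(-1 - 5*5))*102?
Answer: 10608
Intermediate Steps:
K(G) = -1 - G (K(G) = -3 + (2 - G) = -1 - G)
(K(3)*(-1 - 5*5))*102 = ((-1 - 1*3)*(-1 - 5*5))*102 = ((-1 - 3)*(-1 - 25))*102 = -4*(-26)*102 = 104*102 = 10608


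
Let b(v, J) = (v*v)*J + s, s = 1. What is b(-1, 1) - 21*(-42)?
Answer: 884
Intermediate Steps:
b(v, J) = 1 + J*v² (b(v, J) = (v*v)*J + 1 = v²*J + 1 = J*v² + 1 = 1 + J*v²)
b(-1, 1) - 21*(-42) = (1 + 1*(-1)²) - 21*(-42) = (1 + 1*1) + 882 = (1 + 1) + 882 = 2 + 882 = 884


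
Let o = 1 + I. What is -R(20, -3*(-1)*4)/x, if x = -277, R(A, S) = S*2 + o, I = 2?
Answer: 27/277 ≈ 0.097473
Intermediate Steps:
o = 3 (o = 1 + 2 = 3)
R(A, S) = 3 + 2*S (R(A, S) = S*2 + 3 = 2*S + 3 = 3 + 2*S)
-R(20, -3*(-1)*4)/x = -(3 + 2*(-3*(-1)*4))/(-277) = -(3 + 2*(3*4))*(-1)/277 = -(3 + 2*12)*(-1)/277 = -(3 + 24)*(-1)/277 = -27*(-1)/277 = -1*(-27/277) = 27/277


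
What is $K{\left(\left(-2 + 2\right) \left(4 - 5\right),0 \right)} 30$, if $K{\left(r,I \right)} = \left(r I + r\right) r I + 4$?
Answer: $120$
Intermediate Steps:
$K{\left(r,I \right)} = 4 + I r \left(r + I r\right)$ ($K{\left(r,I \right)} = \left(I r + r\right) r I + 4 = \left(r + I r\right) r I + 4 = r \left(r + I r\right) I + 4 = I r \left(r + I r\right) + 4 = 4 + I r \left(r + I r\right)$)
$K{\left(\left(-2 + 2\right) \left(4 - 5\right),0 \right)} 30 = \left(4 + 0 \left(\left(-2 + 2\right) \left(4 - 5\right)\right)^{2} + 0^{2} \left(\left(-2 + 2\right) \left(4 - 5\right)\right)^{2}\right) 30 = \left(4 + 0 \left(0 \left(-1\right)\right)^{2} + 0 \left(0 \left(-1\right)\right)^{2}\right) 30 = \left(4 + 0 \cdot 0^{2} + 0 \cdot 0^{2}\right) 30 = \left(4 + 0 \cdot 0 + 0 \cdot 0\right) 30 = \left(4 + 0 + 0\right) 30 = 4 \cdot 30 = 120$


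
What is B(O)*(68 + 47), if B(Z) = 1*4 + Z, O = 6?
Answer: 1150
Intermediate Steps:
B(Z) = 4 + Z
B(O)*(68 + 47) = (4 + 6)*(68 + 47) = 10*115 = 1150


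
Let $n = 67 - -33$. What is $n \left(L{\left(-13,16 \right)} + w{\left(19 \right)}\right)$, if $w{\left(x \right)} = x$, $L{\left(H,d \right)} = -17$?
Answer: $200$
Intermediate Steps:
$n = 100$ ($n = 67 + 33 = 100$)
$n \left(L{\left(-13,16 \right)} + w{\left(19 \right)}\right) = 100 \left(-17 + 19\right) = 100 \cdot 2 = 200$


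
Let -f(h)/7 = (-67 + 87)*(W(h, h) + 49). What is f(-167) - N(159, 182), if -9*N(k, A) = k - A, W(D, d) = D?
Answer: 148657/9 ≈ 16517.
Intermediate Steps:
N(k, A) = -k/9 + A/9 (N(k, A) = -(k - A)/9 = -k/9 + A/9)
f(h) = -6860 - 140*h (f(h) = -7*(-67 + 87)*(h + 49) = -140*(49 + h) = -7*(980 + 20*h) = -6860 - 140*h)
f(-167) - N(159, 182) = (-6860 - 140*(-167)) - (-⅑*159 + (⅑)*182) = (-6860 + 23380) - (-53/3 + 182/9) = 16520 - 1*23/9 = 16520 - 23/9 = 148657/9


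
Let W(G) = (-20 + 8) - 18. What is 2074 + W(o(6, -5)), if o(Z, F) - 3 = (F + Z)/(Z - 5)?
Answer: 2044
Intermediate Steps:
o(Z, F) = 3 + (F + Z)/(-5 + Z) (o(Z, F) = 3 + (F + Z)/(Z - 5) = 3 + (F + Z)/(-5 + Z))
W(G) = -30 (W(G) = -12 - 18 = -30)
2074 + W(o(6, -5)) = 2074 - 30 = 2044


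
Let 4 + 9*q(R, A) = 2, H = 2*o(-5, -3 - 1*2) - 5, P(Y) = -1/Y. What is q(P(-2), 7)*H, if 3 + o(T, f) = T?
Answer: 14/3 ≈ 4.6667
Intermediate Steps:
o(T, f) = -3 + T
H = -21 (H = 2*(-3 - 5) - 5 = 2*(-8) - 5 = -16 - 5 = -21)
q(R, A) = -2/9 (q(R, A) = -4/9 + (1/9)*2 = -4/9 + 2/9 = -2/9)
q(P(-2), 7)*H = -2/9*(-21) = 14/3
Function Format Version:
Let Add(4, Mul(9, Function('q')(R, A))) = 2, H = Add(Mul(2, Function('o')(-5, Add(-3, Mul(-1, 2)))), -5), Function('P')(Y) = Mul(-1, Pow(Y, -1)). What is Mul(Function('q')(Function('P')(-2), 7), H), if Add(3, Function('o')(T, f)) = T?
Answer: Rational(14, 3) ≈ 4.6667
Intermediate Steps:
Function('o')(T, f) = Add(-3, T)
H = -21 (H = Add(Mul(2, Add(-3, -5)), -5) = Add(Mul(2, -8), -5) = Add(-16, -5) = -21)
Function('q')(R, A) = Rational(-2, 9) (Function('q')(R, A) = Add(Rational(-4, 9), Mul(Rational(1, 9), 2)) = Add(Rational(-4, 9), Rational(2, 9)) = Rational(-2, 9))
Mul(Function('q')(Function('P')(-2), 7), H) = Mul(Rational(-2, 9), -21) = Rational(14, 3)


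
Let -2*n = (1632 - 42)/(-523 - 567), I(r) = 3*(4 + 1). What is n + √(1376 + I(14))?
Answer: 159/218 + √1391 ≈ 38.025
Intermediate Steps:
I(r) = 15 (I(r) = 3*5 = 15)
n = 159/218 (n = -(1632 - 42)/(2*(-523 - 567)) = -795/(-1090) = -795*(-1)/1090 = -½*(-159/109) = 159/218 ≈ 0.72936)
n + √(1376 + I(14)) = 159/218 + √(1376 + 15) = 159/218 + √1391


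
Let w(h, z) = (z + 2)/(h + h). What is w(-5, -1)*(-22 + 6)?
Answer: 8/5 ≈ 1.6000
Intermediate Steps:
w(h, z) = (2 + z)/(2*h) (w(h, z) = (2 + z)/((2*h)) = (2 + z)*(1/(2*h)) = (2 + z)/(2*h))
w(-5, -1)*(-22 + 6) = ((½)*(2 - 1)/(-5))*(-22 + 6) = ((½)*(-⅕)*1)*(-16) = -⅒*(-16) = 8/5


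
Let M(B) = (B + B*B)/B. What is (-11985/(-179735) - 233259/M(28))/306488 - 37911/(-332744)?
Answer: 166475590365849/1898437617267256 ≈ 0.087691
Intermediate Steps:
M(B) = (B + B²)/B
(-11985/(-179735) - 233259/M(28))/306488 - 37911/(-332744) = (-11985/(-179735) - 233259/(1 + 28))/306488 - 37911/(-332744) = (-11985*(-1/179735) - 233259/29)*(1/306488) - 37911*(-1/332744) = (2397/35947 - 233259*1/29)*(1/306488) + 37911/332744 = (2397/35947 - 233259/29)*(1/306488) + 37911/332744 = -8384891760/1042463*1/306488 + 37911/332744 = -149730210/5705399999 + 37911/332744 = 166475590365849/1898437617267256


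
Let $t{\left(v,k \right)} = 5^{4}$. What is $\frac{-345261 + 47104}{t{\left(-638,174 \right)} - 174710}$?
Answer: $\frac{298157}{174085} \approx 1.7127$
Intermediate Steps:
$t{\left(v,k \right)} = 625$
$\frac{-345261 + 47104}{t{\left(-638,174 \right)} - 174710} = \frac{-345261 + 47104}{625 - 174710} = - \frac{298157}{-174085} = \left(-298157\right) \left(- \frac{1}{174085}\right) = \frac{298157}{174085}$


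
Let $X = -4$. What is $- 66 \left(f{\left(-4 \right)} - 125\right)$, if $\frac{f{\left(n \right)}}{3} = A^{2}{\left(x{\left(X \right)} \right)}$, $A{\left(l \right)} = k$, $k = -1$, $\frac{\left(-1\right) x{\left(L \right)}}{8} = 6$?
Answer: $8052$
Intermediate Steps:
$x{\left(L \right)} = -48$ ($x{\left(L \right)} = \left(-8\right) 6 = -48$)
$A{\left(l \right)} = -1$
$f{\left(n \right)} = 3$ ($f{\left(n \right)} = 3 \left(-1\right)^{2} = 3 \cdot 1 = 3$)
$- 66 \left(f{\left(-4 \right)} - 125\right) = - 66 \left(3 - 125\right) = \left(-66\right) \left(-122\right) = 8052$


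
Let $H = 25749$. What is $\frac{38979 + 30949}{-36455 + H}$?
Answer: $- \frac{34964}{5353} \approx -6.5317$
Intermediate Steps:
$\frac{38979 + 30949}{-36455 + H} = \frac{38979 + 30949}{-36455 + 25749} = \frac{69928}{-10706} = 69928 \left(- \frac{1}{10706}\right) = - \frac{34964}{5353}$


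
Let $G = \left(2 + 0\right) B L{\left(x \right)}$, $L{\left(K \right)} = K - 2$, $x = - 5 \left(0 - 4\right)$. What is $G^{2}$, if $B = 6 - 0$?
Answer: $46656$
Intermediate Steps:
$x = 20$ ($x = \left(-5\right) \left(-4\right) = 20$)
$B = 6$ ($B = 6 + 0 = 6$)
$L{\left(K \right)} = -2 + K$
$G = 216$ ($G = \left(2 + 0\right) 6 \left(-2 + 20\right) = 2 \cdot 6 \cdot 18 = 12 \cdot 18 = 216$)
$G^{2} = 216^{2} = 46656$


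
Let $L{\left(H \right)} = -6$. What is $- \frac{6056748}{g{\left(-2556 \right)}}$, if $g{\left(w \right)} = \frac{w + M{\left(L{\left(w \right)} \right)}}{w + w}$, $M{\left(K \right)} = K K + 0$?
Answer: $- \frac{430029108}{35} \approx -1.2287 \cdot 10^{7}$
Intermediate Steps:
$M{\left(K \right)} = K^{2}$ ($M{\left(K \right)} = K^{2} + 0 = K^{2}$)
$g{\left(w \right)} = \frac{36 + w}{2 w}$ ($g{\left(w \right)} = \frac{w + \left(-6\right)^{2}}{w + w} = \frac{w + 36}{2 w} = \left(36 + w\right) \frac{1}{2 w} = \frac{36 + w}{2 w}$)
$- \frac{6056748}{g{\left(-2556 \right)}} = - \frac{6056748}{\frac{1}{2} \frac{1}{-2556} \left(36 - 2556\right)} = - \frac{6056748}{\frac{1}{2} \left(- \frac{1}{2556}\right) \left(-2520\right)} = - \frac{6056748}{\frac{35}{71}} = \left(-6056748\right) \frac{71}{35} = - \frac{430029108}{35}$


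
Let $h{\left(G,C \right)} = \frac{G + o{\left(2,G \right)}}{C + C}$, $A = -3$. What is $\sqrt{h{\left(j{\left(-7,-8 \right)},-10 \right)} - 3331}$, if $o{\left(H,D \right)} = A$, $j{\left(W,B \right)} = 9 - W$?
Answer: $\frac{i \sqrt{333165}}{10} \approx 57.72 i$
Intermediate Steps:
$o{\left(H,D \right)} = -3$
$h{\left(G,C \right)} = \frac{-3 + G}{2 C}$ ($h{\left(G,C \right)} = \frac{G - 3}{C + C} = \frac{-3 + G}{2 C}$)
$\sqrt{h{\left(j{\left(-7,-8 \right)},-10 \right)} - 3331} = \sqrt{\frac{-3 + \left(9 - -7\right)}{2 \left(-10\right)} - 3331} = \sqrt{\frac{1}{2} \left(- \frac{1}{10}\right) \left(-3 + \left(9 + 7\right)\right) - 3331} = \sqrt{\frac{1}{2} \left(- \frac{1}{10}\right) \left(-3 + 16\right) - 3331} = \sqrt{\frac{1}{2} \left(- \frac{1}{10}\right) 13 - 3331} = \sqrt{- \frac{13}{20} - 3331} = \sqrt{- \frac{66633}{20}} = \frac{i \sqrt{333165}}{10}$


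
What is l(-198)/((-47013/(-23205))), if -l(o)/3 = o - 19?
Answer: 5035485/15671 ≈ 321.33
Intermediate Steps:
l(o) = 57 - 3*o (l(o) = -3*(o - 19) = -3*(-19 + o) = 57 - 3*o)
l(-198)/((-47013/(-23205))) = (57 - 3*(-198))/((-47013/(-23205))) = (57 + 594)/((-47013*(-1/23205))) = 651/(15671/7735) = 651*(7735/15671) = 5035485/15671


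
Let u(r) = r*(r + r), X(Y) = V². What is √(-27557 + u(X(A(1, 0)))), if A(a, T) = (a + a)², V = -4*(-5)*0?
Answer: I*√27557 ≈ 166.0*I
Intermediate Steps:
V = 0 (V = 20*0 = 0)
A(a, T) = 4*a² (A(a, T) = (2*a)² = 4*a²)
X(Y) = 0 (X(Y) = 0² = 0)
u(r) = 2*r² (u(r) = r*(2*r) = 2*r²)
√(-27557 + u(X(A(1, 0)))) = √(-27557 + 2*0²) = √(-27557 + 2*0) = √(-27557 + 0) = √(-27557) = I*√27557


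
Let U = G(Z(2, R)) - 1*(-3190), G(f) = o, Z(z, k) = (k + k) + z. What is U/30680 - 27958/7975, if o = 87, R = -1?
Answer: -166323473/48934600 ≈ -3.3989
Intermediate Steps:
Z(z, k) = z + 2*k (Z(z, k) = 2*k + z = z + 2*k)
G(f) = 87
U = 3277 (U = 87 - 1*(-3190) = 87 + 3190 = 3277)
U/30680 - 27958/7975 = 3277/30680 - 27958/7975 = -166323473/48934600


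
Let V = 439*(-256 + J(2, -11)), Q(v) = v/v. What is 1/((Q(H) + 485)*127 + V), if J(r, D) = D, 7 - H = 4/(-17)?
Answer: -1/55491 ≈ -1.8021e-5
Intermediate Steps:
H = 123/17 (H = 7 - 4/(-17) = 7 - 4*(-1)/17 = 7 - 1*(-4/17) = 7 + 4/17 = 123/17 ≈ 7.2353)
Q(v) = 1
V = -117213 (V = 439*(-256 - 11) = 439*(-267) = -117213)
1/((Q(H) + 485)*127 + V) = 1/((1 + 485)*127 - 117213) = 1/(486*127 - 117213) = 1/(61722 - 117213) = 1/(-55491) = -1/55491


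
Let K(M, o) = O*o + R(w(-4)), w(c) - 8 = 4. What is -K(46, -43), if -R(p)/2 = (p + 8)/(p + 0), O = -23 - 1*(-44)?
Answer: 2719/3 ≈ 906.33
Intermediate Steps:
O = 21 (O = -23 + 44 = 21)
w(c) = 12 (w(c) = 8 + 4 = 12)
R(p) = -2*(8 + p)/p (R(p) = -2*(p + 8)/(p + 0) = -2*(8 + p)/p)
K(M, o) = -10/3 + 21*o (K(M, o) = 21*o + (-2 - 16/12) = 21*o + (-2 - 16*1/12) = 21*o + (-2 - 4/3) = 21*o - 10/3 = -10/3 + 21*o)
-K(46, -43) = -(-10/3 + 21*(-43)) = -(-10/3 - 903) = -1*(-2719/3) = 2719/3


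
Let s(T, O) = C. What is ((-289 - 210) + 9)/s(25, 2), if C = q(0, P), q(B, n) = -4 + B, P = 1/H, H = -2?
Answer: 245/2 ≈ 122.50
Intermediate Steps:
P = -½ (P = 1/(-2) = -½ ≈ -0.50000)
C = -4 (C = -4 + 0 = -4)
s(T, O) = -4
((-289 - 210) + 9)/s(25, 2) = ((-289 - 210) + 9)/(-4) = (-499 + 9)*(-¼) = -490*(-¼) = 245/2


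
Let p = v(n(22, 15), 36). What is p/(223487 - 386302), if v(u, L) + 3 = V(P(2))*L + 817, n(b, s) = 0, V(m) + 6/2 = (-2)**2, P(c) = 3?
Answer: -170/32563 ≈ -0.0052207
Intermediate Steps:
V(m) = 1 (V(m) = -3 + (-2)**2 = -3 + 4 = 1)
v(u, L) = 814 + L (v(u, L) = -3 + (1*L + 817) = -3 + (L + 817) = -3 + (817 + L) = 814 + L)
p = 850 (p = 814 + 36 = 850)
p/(223487 - 386302) = 850/(223487 - 386302) = 850/(-162815) = 850*(-1/162815) = -170/32563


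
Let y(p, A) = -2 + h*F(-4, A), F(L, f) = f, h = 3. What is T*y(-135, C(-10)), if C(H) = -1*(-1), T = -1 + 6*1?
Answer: 5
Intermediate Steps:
T = 5 (T = -1 + 6 = 5)
C(H) = 1
y(p, A) = -2 + 3*A
T*y(-135, C(-10)) = 5*(-2 + 3*1) = 5*(-2 + 3) = 5*1 = 5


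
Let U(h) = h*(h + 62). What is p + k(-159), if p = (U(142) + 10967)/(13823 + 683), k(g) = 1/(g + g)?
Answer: 3171206/1153227 ≈ 2.7499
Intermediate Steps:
U(h) = h*(62 + h)
k(g) = 1/(2*g)
p = 39935/14506 (p = (142*(62 + 142) + 10967)/(13823 + 683) = (142*204 + 10967)/14506 = (28968 + 10967)*(1/14506) = 39935*(1/14506) = 39935/14506 ≈ 2.7530)
p + k(-159) = 39935/14506 + (½)/(-159) = 39935/14506 + (½)*(-1/159) = 39935/14506 - 1/318 = 3171206/1153227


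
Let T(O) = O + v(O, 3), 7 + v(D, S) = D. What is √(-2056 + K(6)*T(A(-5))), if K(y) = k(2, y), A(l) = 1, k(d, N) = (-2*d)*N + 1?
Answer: I*√1941 ≈ 44.057*I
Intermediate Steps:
v(D, S) = -7 + D
k(d, N) = 1 - 2*N*d (k(d, N) = -2*N*d + 1 = 1 - 2*N*d)
K(y) = 1 - 4*y (K(y) = 1 - 2*y*2 = 1 - 4*y)
T(O) = -7 + 2*O (T(O) = O + (-7 + O) = -7 + 2*O)
√(-2056 + K(6)*T(A(-5))) = √(-2056 + (1 - 4*6)*(-7 + 2*1)) = √(-2056 + (1 - 24)*(-7 + 2)) = √(-2056 - 23*(-5)) = √(-2056 + 115) = √(-1941) = I*√1941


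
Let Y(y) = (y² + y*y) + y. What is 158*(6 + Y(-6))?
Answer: 11376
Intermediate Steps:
Y(y) = y + 2*y² (Y(y) = (y² + y²) + y = 2*y² + y = y + 2*y²)
158*(6 + Y(-6)) = 158*(6 - 6*(1 + 2*(-6))) = 158*(6 - 6*(1 - 12)) = 158*(6 - 6*(-11)) = 158*(6 + 66) = 158*72 = 11376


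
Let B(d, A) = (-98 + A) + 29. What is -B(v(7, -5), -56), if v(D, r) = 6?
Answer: 125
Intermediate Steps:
B(d, A) = -69 + A
-B(v(7, -5), -56) = -(-69 - 56) = -1*(-125) = 125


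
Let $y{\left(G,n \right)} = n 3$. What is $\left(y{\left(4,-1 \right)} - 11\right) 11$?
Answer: $-154$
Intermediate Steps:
$y{\left(G,n \right)} = 3 n$
$\left(y{\left(4,-1 \right)} - 11\right) 11 = \left(3 \left(-1\right) - 11\right) 11 = \left(-3 - 11\right) 11 = \left(-14\right) 11 = -154$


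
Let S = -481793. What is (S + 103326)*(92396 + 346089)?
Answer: -165952102495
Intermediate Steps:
(S + 103326)*(92396 + 346089) = (-481793 + 103326)*(92396 + 346089) = -378467*438485 = -165952102495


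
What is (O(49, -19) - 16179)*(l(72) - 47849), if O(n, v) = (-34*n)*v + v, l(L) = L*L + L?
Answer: -658317408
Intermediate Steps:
l(L) = L + L² (l(L) = L² + L = L + L²)
O(n, v) = v - 34*n*v (O(n, v) = -34*n*v + v = v - 34*n*v)
(O(49, -19) - 16179)*(l(72) - 47849) = (-19*(1 - 34*49) - 16179)*(72*(1 + 72) - 47849) = (-19*(1 - 1666) - 16179)*(72*73 - 47849) = (-19*(-1665) - 16179)*(5256 - 47849) = (31635 - 16179)*(-42593) = 15456*(-42593) = -658317408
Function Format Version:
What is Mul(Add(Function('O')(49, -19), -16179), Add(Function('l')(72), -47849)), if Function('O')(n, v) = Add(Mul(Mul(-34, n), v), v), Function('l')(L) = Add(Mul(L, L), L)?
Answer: -658317408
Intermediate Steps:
Function('l')(L) = Add(L, Pow(L, 2)) (Function('l')(L) = Add(Pow(L, 2), L) = Add(L, Pow(L, 2)))
Function('O')(n, v) = Add(v, Mul(-34, n, v)) (Function('O')(n, v) = Add(Mul(-34, n, v), v) = Add(v, Mul(-34, n, v)))
Mul(Add(Function('O')(49, -19), -16179), Add(Function('l')(72), -47849)) = Mul(Add(Mul(-19, Add(1, Mul(-34, 49))), -16179), Add(Mul(72, Add(1, 72)), -47849)) = Mul(Add(Mul(-19, Add(1, -1666)), -16179), Add(Mul(72, 73), -47849)) = Mul(Add(Mul(-19, -1665), -16179), Add(5256, -47849)) = Mul(Add(31635, -16179), -42593) = Mul(15456, -42593) = -658317408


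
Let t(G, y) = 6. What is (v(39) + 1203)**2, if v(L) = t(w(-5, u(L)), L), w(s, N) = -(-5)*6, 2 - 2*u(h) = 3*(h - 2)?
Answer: 1461681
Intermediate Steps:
u(h) = 4 - 3*h/2 (u(h) = 1 - 3*(h - 2)/2 = 1 - 3*(-2 + h)/2 = 1 - (-6 + 3*h)/2 = 1 + (3 - 3*h/2) = 4 - 3*h/2)
w(s, N) = 30 (w(s, N) = -1*(-30) = 30)
v(L) = 6
(v(39) + 1203)**2 = (6 + 1203)**2 = 1209**2 = 1461681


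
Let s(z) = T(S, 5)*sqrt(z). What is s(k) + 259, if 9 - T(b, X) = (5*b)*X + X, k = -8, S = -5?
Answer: 259 + 258*I*sqrt(2) ≈ 259.0 + 364.87*I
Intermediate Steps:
T(b, X) = 9 - X - 5*X*b (T(b, X) = 9 - ((5*b)*X + X) = 9 - (5*X*b + X) = 9 - (X + 5*X*b) = 9 + (-X - 5*X*b) = 9 - X - 5*X*b)
s(z) = 129*sqrt(z) (s(z) = (9 - 1*5 - 5*5*(-5))*sqrt(z) = (9 - 5 + 125)*sqrt(z) = 129*sqrt(z))
s(k) + 259 = 129*sqrt(-8) + 259 = 129*(2*I*sqrt(2)) + 259 = 258*I*sqrt(2) + 259 = 259 + 258*I*sqrt(2)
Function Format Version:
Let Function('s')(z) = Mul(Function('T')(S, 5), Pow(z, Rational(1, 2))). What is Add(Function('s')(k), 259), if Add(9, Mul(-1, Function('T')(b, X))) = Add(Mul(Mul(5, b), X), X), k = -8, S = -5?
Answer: Add(259, Mul(258, I, Pow(2, Rational(1, 2)))) ≈ Add(259.00, Mul(364.87, I))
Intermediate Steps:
Function('T')(b, X) = Add(9, Mul(-1, X), Mul(-5, X, b)) (Function('T')(b, X) = Add(9, Mul(-1, Add(Mul(Mul(5, b), X), X))) = Add(9, Mul(-1, Add(Mul(5, X, b), X))) = Add(9, Mul(-1, Add(X, Mul(5, X, b)))) = Add(9, Add(Mul(-1, X), Mul(-5, X, b))) = Add(9, Mul(-1, X), Mul(-5, X, b)))
Function('s')(z) = Mul(129, Pow(z, Rational(1, 2))) (Function('s')(z) = Mul(Add(9, Mul(-1, 5), Mul(-5, 5, -5)), Pow(z, Rational(1, 2))) = Mul(Add(9, -5, 125), Pow(z, Rational(1, 2))) = Mul(129, Pow(z, Rational(1, 2))))
Add(Function('s')(k), 259) = Add(Mul(129, Pow(-8, Rational(1, 2))), 259) = Add(Mul(129, Mul(2, I, Pow(2, Rational(1, 2)))), 259) = Add(Mul(258, I, Pow(2, Rational(1, 2))), 259) = Add(259, Mul(258, I, Pow(2, Rational(1, 2))))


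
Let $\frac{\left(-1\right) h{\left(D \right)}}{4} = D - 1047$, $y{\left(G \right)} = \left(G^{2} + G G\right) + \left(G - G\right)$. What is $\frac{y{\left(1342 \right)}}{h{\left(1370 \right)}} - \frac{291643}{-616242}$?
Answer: $- \frac{50438238905}{18095106} \approx -2787.4$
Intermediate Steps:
$y{\left(G \right)} = 2 G^{2}$ ($y{\left(G \right)} = \left(G^{2} + G^{2}\right) + 0 = 2 G^{2} + 0 = 2 G^{2}$)
$h{\left(D \right)} = 4188 - 4 D$ ($h{\left(D \right)} = - 4 \left(D - 1047\right) = - 4 \left(-1047 + D\right) = 4188 - 4 D$)
$\frac{y{\left(1342 \right)}}{h{\left(1370 \right)}} - \frac{291643}{-616242} = \frac{2 \cdot 1342^{2}}{4188 - 5480} - \frac{291643}{-616242} = \frac{2 \cdot 1800964}{4188 - 5480} - - \frac{26513}{56022} = \frac{3601928}{-1292} + \frac{26513}{56022} = 3601928 \left(- \frac{1}{1292}\right) + \frac{26513}{56022} = - \frac{900482}{323} + \frac{26513}{56022} = - \frac{50438238905}{18095106}$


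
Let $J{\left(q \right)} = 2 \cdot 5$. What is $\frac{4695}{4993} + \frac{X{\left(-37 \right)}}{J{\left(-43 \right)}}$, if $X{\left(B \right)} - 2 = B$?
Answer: $- \frac{25561}{9986} \approx -2.5597$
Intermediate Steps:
$J{\left(q \right)} = 10$
$X{\left(B \right)} = 2 + B$
$\frac{4695}{4993} + \frac{X{\left(-37 \right)}}{J{\left(-43 \right)}} = \frac{4695}{4993} + \frac{2 - 37}{10} = 4695 \cdot \frac{1}{4993} - \frac{7}{2} = \frac{4695}{4993} - \frac{7}{2} = - \frac{25561}{9986}$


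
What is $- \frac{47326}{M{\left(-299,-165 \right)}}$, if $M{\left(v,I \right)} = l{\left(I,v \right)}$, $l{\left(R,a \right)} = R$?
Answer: $\frac{47326}{165} \approx 286.82$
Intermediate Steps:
$M{\left(v,I \right)} = I$
$- \frac{47326}{M{\left(-299,-165 \right)}} = - \frac{47326}{-165} = \left(-47326\right) \left(- \frac{1}{165}\right) = \frac{47326}{165}$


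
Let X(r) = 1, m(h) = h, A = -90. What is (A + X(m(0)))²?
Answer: 7921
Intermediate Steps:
(A + X(m(0)))² = (-90 + 1)² = (-89)² = 7921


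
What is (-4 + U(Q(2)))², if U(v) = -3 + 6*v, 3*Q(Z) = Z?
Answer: 9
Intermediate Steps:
Q(Z) = Z/3
(-4 + U(Q(2)))² = (-4 + (-3 + 6*((⅓)*2)))² = (-4 + (-3 + 6*(⅔)))² = (-4 + (-3 + 4))² = (-4 + 1)² = (-3)² = 9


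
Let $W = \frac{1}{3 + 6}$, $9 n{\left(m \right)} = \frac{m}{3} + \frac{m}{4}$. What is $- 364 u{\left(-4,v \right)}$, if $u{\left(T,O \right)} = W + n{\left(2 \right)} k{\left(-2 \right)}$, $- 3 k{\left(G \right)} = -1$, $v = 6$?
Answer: $- \frac{4550}{81} \approx -56.173$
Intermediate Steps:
$n{\left(m \right)} = \frac{7 m}{108}$ ($n{\left(m \right)} = \frac{\frac{m}{3} + \frac{m}{4}}{9} = \frac{\frac{7}{12} m}{9} = \frac{7 m}{108}$)
$k{\left(G \right)} = \frac{1}{3}$ ($k{\left(G \right)} = \left(- \frac{1}{3}\right) \left(-1\right) = \frac{1}{3}$)
$W = \frac{1}{9} \approx 0.11111$
$u{\left(T,O \right)} = \frac{25}{162}$ ($u{\left(T,O \right)} = \frac{1}{9} + \frac{7}{108} \cdot 2 \cdot \frac{1}{3} = \frac{1}{9} + \frac{7}{54} \cdot \frac{1}{3} = \frac{1}{9} + \frac{7}{162} = \frac{25}{162}$)
$- 364 u{\left(-4,v \right)} = \left(-364\right) \frac{25}{162} = - \frac{4550}{81}$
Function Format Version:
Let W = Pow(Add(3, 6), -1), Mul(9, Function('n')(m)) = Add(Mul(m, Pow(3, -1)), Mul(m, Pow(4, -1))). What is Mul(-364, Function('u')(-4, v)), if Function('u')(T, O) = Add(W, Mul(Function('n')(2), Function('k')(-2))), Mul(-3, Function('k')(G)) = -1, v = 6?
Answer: Rational(-4550, 81) ≈ -56.173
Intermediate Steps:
Function('n')(m) = Mul(Rational(7, 108), m) (Function('n')(m) = Mul(Rational(1, 9), Add(Mul(m, Pow(3, -1)), Mul(m, Pow(4, -1)))) = Mul(Rational(1, 9), Add(Mul(m, Rational(1, 3)), Mul(m, Rational(1, 4)))) = Mul(Rational(1, 9), Add(Mul(Rational(1, 3), m), Mul(Rational(1, 4), m))) = Mul(Rational(1, 9), Mul(Rational(7, 12), m)) = Mul(Rational(7, 108), m))
Function('k')(G) = Rational(1, 3) (Function('k')(G) = Mul(Rational(-1, 3), -1) = Rational(1, 3))
W = Rational(1, 9) (W = Pow(9, -1) = Rational(1, 9) ≈ 0.11111)
Function('u')(T, O) = Rational(25, 162) (Function('u')(T, O) = Add(Rational(1, 9), Mul(Mul(Rational(7, 108), 2), Rational(1, 3))) = Add(Rational(1, 9), Mul(Rational(7, 54), Rational(1, 3))) = Add(Rational(1, 9), Rational(7, 162)) = Rational(25, 162))
Mul(-364, Function('u')(-4, v)) = Mul(-364, Rational(25, 162)) = Rational(-4550, 81)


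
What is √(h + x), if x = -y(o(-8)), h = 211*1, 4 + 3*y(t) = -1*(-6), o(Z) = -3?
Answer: √1893/3 ≈ 14.503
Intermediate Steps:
y(t) = ⅔ (y(t) = -4/3 + (-1*(-6))/3 = -4/3 + (⅓)*6 = -4/3 + 2 = ⅔)
h = 211
x = -⅔ (x = -1*⅔ = -⅔ ≈ -0.66667)
√(h + x) = √(211 - ⅔) = √(631/3) = √1893/3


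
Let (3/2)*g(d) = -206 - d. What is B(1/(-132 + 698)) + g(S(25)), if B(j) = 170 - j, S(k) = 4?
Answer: 16979/566 ≈ 29.998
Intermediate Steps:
g(d) = -412/3 - 2*d/3 (g(d) = 2*(-206 - d)/3 = -412/3 - 2*d/3)
B(1/(-132 + 698)) + g(S(25)) = (170 - 1/(-132 + 698)) + (-412/3 - ⅔*4) = (170 - 1/566) + (-412/3 - 8/3) = (170 - 1*1/566) - 140 = (170 - 1/566) - 140 = 96219/566 - 140 = 16979/566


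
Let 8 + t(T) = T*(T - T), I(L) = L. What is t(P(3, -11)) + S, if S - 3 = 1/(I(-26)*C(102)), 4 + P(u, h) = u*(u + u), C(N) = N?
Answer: -13261/2652 ≈ -5.0004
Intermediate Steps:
P(u, h) = -4 + 2*u² (P(u, h) = -4 + u*(u + u) = -4 + u*(2*u) = -4 + 2*u²)
t(T) = -8 (t(T) = -8 + T*(T - T) = -8 + T*0 = -8 + 0 = -8)
S = 7955/2652 (S = 3 + 1/(-26*102) = 3 - 1/26*1/102 = 3 - 1/2652 = 7955/2652 ≈ 2.9996)
t(P(3, -11)) + S = -8 + 7955/2652 = -13261/2652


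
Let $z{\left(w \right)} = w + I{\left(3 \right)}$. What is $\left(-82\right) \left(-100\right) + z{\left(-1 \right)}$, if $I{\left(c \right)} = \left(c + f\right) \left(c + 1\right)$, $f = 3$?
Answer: $8223$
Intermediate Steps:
$I{\left(c \right)} = \left(1 + c\right) \left(3 + c\right)$ ($I{\left(c \right)} = \left(c + 3\right) \left(c + 1\right) = \left(3 + c\right) \left(1 + c\right) = \left(1 + c\right) \left(3 + c\right)$)
$z{\left(w \right)} = 24 + w$ ($z{\left(w \right)} = w + \left(3 + 3^{2} + 4 \cdot 3\right) = w + \left(3 + 9 + 12\right) = w + 24 = 24 + w$)
$\left(-82\right) \left(-100\right) + z{\left(-1 \right)} = \left(-82\right) \left(-100\right) + \left(24 - 1\right) = 8200 + 23 = 8223$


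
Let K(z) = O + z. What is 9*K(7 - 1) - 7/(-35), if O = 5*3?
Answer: 946/5 ≈ 189.20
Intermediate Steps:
O = 15
K(z) = 15 + z
9*K(7 - 1) - 7/(-35) = 9*(15 + (7 - 1)) - 7/(-35) = 9*(15 + 6) - 7*(-1/35) = 9*21 + 1/5 = 189 + 1/5 = 946/5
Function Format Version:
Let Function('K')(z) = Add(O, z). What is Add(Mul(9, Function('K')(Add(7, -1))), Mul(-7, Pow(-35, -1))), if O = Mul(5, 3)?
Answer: Rational(946, 5) ≈ 189.20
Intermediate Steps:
O = 15
Function('K')(z) = Add(15, z)
Add(Mul(9, Function('K')(Add(7, -1))), Mul(-7, Pow(-35, -1))) = Add(Mul(9, Add(15, Add(7, -1))), Mul(-7, Pow(-35, -1))) = Add(Mul(9, Add(15, 6)), Mul(-7, Rational(-1, 35))) = Add(Mul(9, 21), Rational(1, 5)) = Add(189, Rational(1, 5)) = Rational(946, 5)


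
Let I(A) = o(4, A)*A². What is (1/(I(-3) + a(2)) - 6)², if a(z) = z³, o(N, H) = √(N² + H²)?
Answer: 100489/2809 ≈ 35.774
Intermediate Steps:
o(N, H) = √(H² + N²)
I(A) = A²*√(16 + A²) (I(A) = √(A² + 4²)*A² = √(A² + 16)*A² = √(16 + A²)*A² = A²*√(16 + A²))
(1/(I(-3) + a(2)) - 6)² = (1/((-3)²*√(16 + (-3)²) + 2³) - 6)² = (1/(9*√(16 + 9) + 8) - 6)² = (1/(9*√25 + 8) - 6)² = (1/(9*5 + 8) - 6)² = (1/(45 + 8) - 6)² = (1/53 - 6)² = (-317/53)² = 100489/2809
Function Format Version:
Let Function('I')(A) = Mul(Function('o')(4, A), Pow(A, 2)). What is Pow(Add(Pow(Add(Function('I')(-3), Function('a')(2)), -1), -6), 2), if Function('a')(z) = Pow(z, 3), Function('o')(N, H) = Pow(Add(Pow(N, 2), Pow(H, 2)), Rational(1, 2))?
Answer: Rational(100489, 2809) ≈ 35.774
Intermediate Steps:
Function('o')(N, H) = Pow(Add(Pow(H, 2), Pow(N, 2)), Rational(1, 2))
Function('I')(A) = Mul(Pow(A, 2), Pow(Add(16, Pow(A, 2)), Rational(1, 2))) (Function('I')(A) = Mul(Pow(Add(Pow(A, 2), Pow(4, 2)), Rational(1, 2)), Pow(A, 2)) = Mul(Pow(Add(Pow(A, 2), 16), Rational(1, 2)), Pow(A, 2)) = Mul(Pow(Add(16, Pow(A, 2)), Rational(1, 2)), Pow(A, 2)) = Mul(Pow(A, 2), Pow(Add(16, Pow(A, 2)), Rational(1, 2))))
Pow(Add(Pow(Add(Function('I')(-3), Function('a')(2)), -1), -6), 2) = Pow(Add(Pow(Add(Mul(Pow(-3, 2), Pow(Add(16, Pow(-3, 2)), Rational(1, 2))), Pow(2, 3)), -1), -6), 2) = Pow(Add(Pow(Add(Mul(9, Pow(Add(16, 9), Rational(1, 2))), 8), -1), -6), 2) = Pow(Add(Pow(Add(Mul(9, Pow(25, Rational(1, 2))), 8), -1), -6), 2) = Pow(Add(Pow(Add(Mul(9, 5), 8), -1), -6), 2) = Pow(Add(Pow(Add(45, 8), -1), -6), 2) = Pow(Add(Pow(53, -1), -6), 2) = Pow(Add(Rational(1, 53), -6), 2) = Pow(Rational(-317, 53), 2) = Rational(100489, 2809)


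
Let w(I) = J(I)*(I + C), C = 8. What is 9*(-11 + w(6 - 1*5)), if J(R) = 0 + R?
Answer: -18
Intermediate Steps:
J(R) = R
w(I) = I*(8 + I) (w(I) = I*(I + 8) = I*(8 + I))
9*(-11 + w(6 - 1*5)) = 9*(-11 + (6 - 1*5)*(8 + (6 - 1*5))) = 9*(-11 + (6 - 5)*(8 + (6 - 5))) = 9*(-11 + 1*(8 + 1)) = 9*(-11 + 1*9) = 9*(-11 + 9) = 9*(-2) = -18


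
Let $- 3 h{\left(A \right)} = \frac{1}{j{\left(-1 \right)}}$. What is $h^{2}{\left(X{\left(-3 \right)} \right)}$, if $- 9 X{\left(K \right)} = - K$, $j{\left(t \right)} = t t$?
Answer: $\frac{1}{9} \approx 0.11111$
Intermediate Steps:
$j{\left(t \right)} = t^{2}$
$X{\left(K \right)} = \frac{K}{9}$ ($X{\left(K \right)} = - \frac{\left(-1\right) K}{9} = \frac{K}{9}$)
$h{\left(A \right)} = - \frac{1}{3}$ ($h{\left(A \right)} = - \frac{1}{3 \left(-1\right)^{2}} = - \frac{1}{3 \cdot 1} = \left(- \frac{1}{3}\right) 1 = - \frac{1}{3}$)
$h^{2}{\left(X{\left(-3 \right)} \right)} = \left(- \frac{1}{3}\right)^{2} = \frac{1}{9}$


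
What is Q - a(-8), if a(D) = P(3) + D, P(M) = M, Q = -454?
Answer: -449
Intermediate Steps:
a(D) = 3 + D
Q - a(-8) = -454 - (3 - 8) = -454 - 1*(-5) = -454 + 5 = -449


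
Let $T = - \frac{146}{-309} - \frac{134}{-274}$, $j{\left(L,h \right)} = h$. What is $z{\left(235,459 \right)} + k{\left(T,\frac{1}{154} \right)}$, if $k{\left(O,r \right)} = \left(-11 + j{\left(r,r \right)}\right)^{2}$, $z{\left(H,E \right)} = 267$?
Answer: $\frac{9198421}{23716} \approx 387.86$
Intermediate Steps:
$T = \frac{40705}{42333}$ ($T = \left(-146\right) \left(- \frac{1}{309}\right) - - \frac{67}{137} = \frac{146}{309} + \frac{67}{137} = \frac{40705}{42333} \approx 0.96154$)
$k{\left(O,r \right)} = \left(-11 + r\right)^{2}$
$z{\left(235,459 \right)} + k{\left(T,\frac{1}{154} \right)} = 267 + \left(-11 + \frac{1}{154}\right)^{2} = 267 + \left(- \frac{1693}{154}\right)^{2} = 267 + \frac{2866249}{23716} = \frac{9198421}{23716}$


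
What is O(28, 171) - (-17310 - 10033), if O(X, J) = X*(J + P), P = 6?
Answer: 32299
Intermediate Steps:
O(X, J) = X*(6 + J) (O(X, J) = X*(J + 6) = X*(6 + J))
O(28, 171) - (-17310 - 10033) = 28*(6 + 171) - (-17310 - 10033) = 28*177 - 1*(-27343) = 4956 + 27343 = 32299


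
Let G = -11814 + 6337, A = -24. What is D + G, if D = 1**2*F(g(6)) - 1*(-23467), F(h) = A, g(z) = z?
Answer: 17966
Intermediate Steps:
F(h) = -24
D = 23443 (D = 1**2*(-24) - 1*(-23467) = 1*(-24) + 23467 = -24 + 23467 = 23443)
G = -5477
D + G = 23443 - 5477 = 17966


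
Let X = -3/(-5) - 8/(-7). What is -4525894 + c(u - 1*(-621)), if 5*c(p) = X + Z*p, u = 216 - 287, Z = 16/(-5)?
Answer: -792092989/175 ≈ -4.5262e+6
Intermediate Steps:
Z = -16/5 (Z = 16*(-⅕) = -16/5 ≈ -3.2000)
u = -71
X = 61/35 (X = -3*(-⅕) - 8*(-⅐) = ⅗ + 8/7 = 61/35 ≈ 1.7429)
c(p) = 61/175 - 16*p/25 (c(p) = (61/35 - 16*p/5)/5 = 61/175 - 16*p/25)
-4525894 + c(u - 1*(-621)) = -4525894 + (61/175 - 16*(-71 - 1*(-621))/25) = -4525894 + (61/175 - 16*(-71 + 621)/25) = -4525894 + (61/175 - 16/25*550) = -4525894 + (61/175 - 352) = -4525894 - 61539/175 = -792092989/175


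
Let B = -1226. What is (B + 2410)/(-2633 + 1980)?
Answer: -1184/653 ≈ -1.8132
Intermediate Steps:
(B + 2410)/(-2633 + 1980) = (-1226 + 2410)/(-2633 + 1980) = 1184/(-653) = 1184*(-1/653) = -1184/653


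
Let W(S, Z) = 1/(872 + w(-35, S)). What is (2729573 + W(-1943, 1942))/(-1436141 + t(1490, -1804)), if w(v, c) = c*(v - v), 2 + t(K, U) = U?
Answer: -2380187657/1253889784 ≈ -1.8982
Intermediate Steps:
t(K, U) = -2 + U
w(v, c) = 0 (w(v, c) = c*0 = 0)
W(S, Z) = 1/872 (W(S, Z) = 1/(872 + 0) = 1/872)
(2729573 + W(-1943, 1942))/(-1436141 + t(1490, -1804)) = (2729573 + 1/872)/(-1436141 + (-2 - 1804)) = 2380187657/(872*(-1436141 - 1806)) = (2380187657/872)/(-1437947) = (2380187657/872)*(-1/1437947) = -2380187657/1253889784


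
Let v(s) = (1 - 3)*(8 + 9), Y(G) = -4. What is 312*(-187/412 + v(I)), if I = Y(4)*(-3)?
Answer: -1107210/103 ≈ -10750.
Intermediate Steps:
I = 12 (I = -4*(-3) = 12)
v(s) = -34 (v(s) = -2*17 = -34)
312*(-187/412 + v(I)) = 312*(-187/412 - 34) = 312*(-14195/412) = -1107210/103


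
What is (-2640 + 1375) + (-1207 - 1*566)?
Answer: -3038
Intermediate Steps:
(-2640 + 1375) + (-1207 - 1*566) = -1265 + (-1207 - 566) = -1265 - 1773 = -3038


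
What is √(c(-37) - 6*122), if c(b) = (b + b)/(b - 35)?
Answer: I*√26315/6 ≈ 27.036*I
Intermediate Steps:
c(b) = 2*b/(-35 + b) (c(b) = (2*b)/(-35 + b) = 2*b/(-35 + b))
√(c(-37) - 6*122) = √(2*(-37)/(-35 - 37) - 6*122) = √(2*(-37)/(-72) - 732) = √(2*(-37)*(-1/72) - 732) = √(37/36 - 732) = √(-26315/36) = I*√26315/6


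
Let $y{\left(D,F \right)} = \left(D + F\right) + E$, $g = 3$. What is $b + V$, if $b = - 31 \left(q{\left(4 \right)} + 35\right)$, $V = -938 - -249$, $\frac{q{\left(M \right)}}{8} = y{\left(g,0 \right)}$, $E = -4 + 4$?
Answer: $-2518$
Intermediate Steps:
$E = 0$
$y{\left(D,F \right)} = D + F$ ($y{\left(D,F \right)} = \left(D + F\right) + 0 = D + F$)
$q{\left(M \right)} = 24$ ($q{\left(M \right)} = 8 \left(3 + 0\right) = 8 \cdot 3 = 24$)
$V = -689$ ($V = -938 + 249 = -689$)
$b = -1829$ ($b = - 31 \left(24 + 35\right) = \left(-31\right) 59 = -1829$)
$b + V = -1829 - 689 = -2518$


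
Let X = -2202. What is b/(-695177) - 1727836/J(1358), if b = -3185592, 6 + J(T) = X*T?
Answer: 5363548843798/1039401538497 ≈ 5.1602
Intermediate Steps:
J(T) = -6 - 2202*T
b/(-695177) - 1727836/J(1358) = -3185592/(-695177) - 1727836/(-6 - 2202*1358) = -3185592*(-1/695177) - 1727836/(-6 - 2990316) = 3185592/695177 - 1727836/(-2990322) = 3185592/695177 - 1727836*(-1/2990322) = 3185592/695177 + 863918/1495161 = 5363548843798/1039401538497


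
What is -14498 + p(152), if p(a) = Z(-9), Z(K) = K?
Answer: -14507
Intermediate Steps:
p(a) = -9
-14498 + p(152) = -14498 - 9 = -14507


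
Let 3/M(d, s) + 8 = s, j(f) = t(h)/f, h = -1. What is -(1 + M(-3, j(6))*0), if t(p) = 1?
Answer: -1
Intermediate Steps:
j(f) = 1/f
M(d, s) = 3/(-8 + s)
-(1 + M(-3, j(6))*0) = -(1 + (3/(-8 + 1/6))*0) = -(1 + (3/(-47/6))*0) = -(1 + (3*(-6/47))*0) = -(1 - 18/47*0) = -(1 + 0) = -1*1 = -1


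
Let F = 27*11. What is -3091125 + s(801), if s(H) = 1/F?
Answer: -918064124/297 ≈ -3.0911e+6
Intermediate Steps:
F = 297
s(H) = 1/297
-3091125 + s(801) = -3091125 + 1/297 = -918064124/297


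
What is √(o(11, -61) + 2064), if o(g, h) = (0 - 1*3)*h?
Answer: √2247 ≈ 47.403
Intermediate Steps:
o(g, h) = -3*h (o(g, h) = (0 - 3)*h = -3*h)
√(o(11, -61) + 2064) = √(-3*(-61) + 2064) = √(183 + 2064) = √2247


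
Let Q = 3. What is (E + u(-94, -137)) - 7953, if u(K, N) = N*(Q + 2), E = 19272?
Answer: 10634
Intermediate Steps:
u(K, N) = 5*N (u(K, N) = N*(3 + 2) = N*5 = 5*N)
(E + u(-94, -137)) - 7953 = (19272 + 5*(-137)) - 7953 = (19272 - 685) - 7953 = 18587 - 7953 = 10634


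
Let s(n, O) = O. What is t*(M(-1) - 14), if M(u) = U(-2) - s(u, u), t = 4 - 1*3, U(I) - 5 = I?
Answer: -10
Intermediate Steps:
U(I) = 5 + I
t = 1 (t = 4 - 3 = 1)
M(u) = 3 - u (M(u) = (5 - 2) - u = 3 - u)
t*(M(-1) - 14) = 1*((3 - 1*(-1)) - 14) = 1*((3 + 1) - 14) = 1*(4 - 14) = 1*(-10) = -10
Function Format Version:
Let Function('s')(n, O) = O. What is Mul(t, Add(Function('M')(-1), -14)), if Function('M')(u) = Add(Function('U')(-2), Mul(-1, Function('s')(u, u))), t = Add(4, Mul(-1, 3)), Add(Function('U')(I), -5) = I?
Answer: -10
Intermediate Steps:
Function('U')(I) = Add(5, I)
t = 1 (t = Add(4, -3) = 1)
Function('M')(u) = Add(3, Mul(-1, u)) (Function('M')(u) = Add(Add(5, -2), Mul(-1, u)) = Add(3, Mul(-1, u)))
Mul(t, Add(Function('M')(-1), -14)) = Mul(1, Add(Add(3, Mul(-1, -1)), -14)) = Mul(1, Add(Add(3, 1), -14)) = Mul(1, Add(4, -14)) = Mul(1, -10) = -10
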